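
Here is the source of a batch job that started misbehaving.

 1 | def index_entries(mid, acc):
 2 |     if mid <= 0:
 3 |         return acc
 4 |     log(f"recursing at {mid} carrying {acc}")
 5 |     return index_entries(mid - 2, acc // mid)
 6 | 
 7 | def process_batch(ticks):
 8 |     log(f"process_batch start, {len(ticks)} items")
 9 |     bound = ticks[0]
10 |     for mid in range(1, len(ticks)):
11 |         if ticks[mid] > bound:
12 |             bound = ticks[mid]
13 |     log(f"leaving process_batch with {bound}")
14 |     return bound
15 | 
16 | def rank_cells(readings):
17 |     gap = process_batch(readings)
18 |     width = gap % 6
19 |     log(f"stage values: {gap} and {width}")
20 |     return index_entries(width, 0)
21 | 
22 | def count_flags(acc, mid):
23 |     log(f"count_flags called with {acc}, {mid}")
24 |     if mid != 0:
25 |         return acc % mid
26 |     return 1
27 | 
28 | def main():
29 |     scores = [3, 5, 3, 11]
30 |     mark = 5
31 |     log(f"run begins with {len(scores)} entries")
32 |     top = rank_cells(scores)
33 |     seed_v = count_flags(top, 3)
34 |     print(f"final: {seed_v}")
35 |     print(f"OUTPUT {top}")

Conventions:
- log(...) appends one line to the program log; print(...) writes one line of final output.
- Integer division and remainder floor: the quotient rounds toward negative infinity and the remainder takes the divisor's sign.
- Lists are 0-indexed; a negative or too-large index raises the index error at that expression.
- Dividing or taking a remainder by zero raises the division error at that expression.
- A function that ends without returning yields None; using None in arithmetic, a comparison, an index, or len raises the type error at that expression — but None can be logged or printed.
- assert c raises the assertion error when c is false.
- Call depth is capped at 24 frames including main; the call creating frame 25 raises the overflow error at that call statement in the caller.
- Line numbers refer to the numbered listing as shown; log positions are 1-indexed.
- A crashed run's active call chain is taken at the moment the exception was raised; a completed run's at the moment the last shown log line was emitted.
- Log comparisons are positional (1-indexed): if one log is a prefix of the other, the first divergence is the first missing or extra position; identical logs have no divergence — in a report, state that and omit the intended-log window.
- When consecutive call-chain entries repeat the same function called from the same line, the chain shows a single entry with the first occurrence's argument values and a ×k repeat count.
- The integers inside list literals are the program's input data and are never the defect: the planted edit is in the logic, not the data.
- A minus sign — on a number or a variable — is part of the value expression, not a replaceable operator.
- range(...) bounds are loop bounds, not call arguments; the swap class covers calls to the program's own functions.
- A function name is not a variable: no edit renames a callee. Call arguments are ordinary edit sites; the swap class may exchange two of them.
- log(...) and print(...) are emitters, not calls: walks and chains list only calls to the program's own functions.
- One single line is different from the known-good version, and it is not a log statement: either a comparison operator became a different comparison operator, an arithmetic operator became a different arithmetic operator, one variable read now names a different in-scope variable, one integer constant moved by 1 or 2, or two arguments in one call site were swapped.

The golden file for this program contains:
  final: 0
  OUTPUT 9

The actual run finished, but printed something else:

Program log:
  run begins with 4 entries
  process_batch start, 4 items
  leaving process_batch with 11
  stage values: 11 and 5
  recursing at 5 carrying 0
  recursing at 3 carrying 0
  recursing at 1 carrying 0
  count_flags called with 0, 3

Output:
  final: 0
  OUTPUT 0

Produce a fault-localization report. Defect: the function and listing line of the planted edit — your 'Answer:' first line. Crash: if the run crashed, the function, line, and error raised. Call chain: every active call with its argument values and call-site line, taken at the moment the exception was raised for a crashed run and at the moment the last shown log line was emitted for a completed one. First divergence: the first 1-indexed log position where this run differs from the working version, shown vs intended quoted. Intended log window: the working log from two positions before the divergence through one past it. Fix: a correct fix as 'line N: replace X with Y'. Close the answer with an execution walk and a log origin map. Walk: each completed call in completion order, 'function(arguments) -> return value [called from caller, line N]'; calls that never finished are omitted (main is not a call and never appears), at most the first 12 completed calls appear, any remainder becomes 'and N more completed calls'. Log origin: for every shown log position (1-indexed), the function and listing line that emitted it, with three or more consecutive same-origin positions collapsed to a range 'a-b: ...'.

Answer: the defect is in index_entries at line 5.
The tell: The log first diverges at position 6: the faulty run prints 'recursing at 3 carrying 0' where the working version prints 'recursing at 3 carrying 5'.
Call chain: main -> count_flags(0, 3) (called at line 33).
First divergence: at position 6 the run shows 'recursing at 3 carrying 0' where the working version logs 'recursing at 3 carrying 5'.
Intended log window:
  4: stage values: 11 and 5
  5: recursing at 5 carrying 0
  6: recursing at 3 carrying 5
  7: recursing at 1 carrying 8
Execution walk:
  process_batch([3, 5, 3, 11]) -> 11  [called from rank_cells, line 17]
  index_entries(-1, 0) -> 0  [called from index_entries, line 5]
  index_entries(1, 0) -> 0  [called from index_entries, line 5]
  index_entries(3, 0) -> 0  [called from index_entries, line 5]
  index_entries(5, 0) -> 0  [called from rank_cells, line 20]
  rank_cells([3, 5, 3, 11]) -> 0  [called from main, line 32]
  count_flags(0, 3) -> 0  [called from main, line 33]
Log origins:
  1: logged in main at line 31
  2: logged in process_batch at line 8
  3: logged in process_batch at line 13
  4: logged in rank_cells at line 19
  5-7: logged in index_entries at line 4
  8: logged in count_flags at line 23
A correct fix: line 5: replace `//` with `+`.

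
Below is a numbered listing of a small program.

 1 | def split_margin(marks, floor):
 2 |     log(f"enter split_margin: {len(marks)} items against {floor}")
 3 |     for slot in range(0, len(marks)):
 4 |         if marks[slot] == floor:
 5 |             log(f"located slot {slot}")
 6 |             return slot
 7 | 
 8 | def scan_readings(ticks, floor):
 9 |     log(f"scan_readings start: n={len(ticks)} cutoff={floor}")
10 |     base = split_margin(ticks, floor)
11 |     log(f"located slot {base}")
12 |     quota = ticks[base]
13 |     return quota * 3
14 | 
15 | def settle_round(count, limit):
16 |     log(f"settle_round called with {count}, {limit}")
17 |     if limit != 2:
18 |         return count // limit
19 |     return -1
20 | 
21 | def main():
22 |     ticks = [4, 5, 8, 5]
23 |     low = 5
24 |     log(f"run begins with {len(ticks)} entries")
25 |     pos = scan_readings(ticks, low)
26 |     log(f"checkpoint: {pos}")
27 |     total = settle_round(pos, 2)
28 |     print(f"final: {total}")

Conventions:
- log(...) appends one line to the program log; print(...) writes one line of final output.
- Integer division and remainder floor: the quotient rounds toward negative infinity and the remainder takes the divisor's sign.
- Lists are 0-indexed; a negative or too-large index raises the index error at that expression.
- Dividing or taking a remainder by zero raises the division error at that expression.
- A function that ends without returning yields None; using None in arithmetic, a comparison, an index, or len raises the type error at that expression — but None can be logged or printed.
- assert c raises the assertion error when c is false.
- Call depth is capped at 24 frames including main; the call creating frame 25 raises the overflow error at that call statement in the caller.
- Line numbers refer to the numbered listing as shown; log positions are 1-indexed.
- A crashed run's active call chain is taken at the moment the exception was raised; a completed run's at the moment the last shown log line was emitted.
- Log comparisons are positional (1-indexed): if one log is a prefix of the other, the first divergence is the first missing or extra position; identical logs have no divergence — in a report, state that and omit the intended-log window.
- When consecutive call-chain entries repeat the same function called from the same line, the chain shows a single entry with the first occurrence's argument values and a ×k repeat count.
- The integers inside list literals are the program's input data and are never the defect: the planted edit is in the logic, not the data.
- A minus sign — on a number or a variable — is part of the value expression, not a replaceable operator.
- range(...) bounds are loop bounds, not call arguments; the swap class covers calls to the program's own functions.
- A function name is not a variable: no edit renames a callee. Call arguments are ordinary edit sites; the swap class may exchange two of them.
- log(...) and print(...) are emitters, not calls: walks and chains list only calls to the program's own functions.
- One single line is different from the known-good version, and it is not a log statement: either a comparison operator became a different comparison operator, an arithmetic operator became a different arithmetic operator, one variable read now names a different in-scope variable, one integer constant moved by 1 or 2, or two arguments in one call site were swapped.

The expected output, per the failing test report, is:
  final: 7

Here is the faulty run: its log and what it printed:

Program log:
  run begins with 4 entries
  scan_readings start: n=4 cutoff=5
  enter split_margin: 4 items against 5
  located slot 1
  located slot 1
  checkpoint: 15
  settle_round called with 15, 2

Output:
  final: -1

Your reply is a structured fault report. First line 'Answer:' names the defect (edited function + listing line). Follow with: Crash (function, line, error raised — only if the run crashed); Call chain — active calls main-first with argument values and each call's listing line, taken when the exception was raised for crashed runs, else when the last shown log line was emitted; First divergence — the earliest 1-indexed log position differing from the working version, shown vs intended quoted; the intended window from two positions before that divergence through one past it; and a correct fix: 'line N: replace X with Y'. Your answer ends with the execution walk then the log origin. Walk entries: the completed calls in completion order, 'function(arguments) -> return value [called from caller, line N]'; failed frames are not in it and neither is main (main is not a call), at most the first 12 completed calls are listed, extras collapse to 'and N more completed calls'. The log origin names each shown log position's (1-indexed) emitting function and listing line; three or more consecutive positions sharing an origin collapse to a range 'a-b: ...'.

Answer: the defect is in settle_round at line 17.
The tell: The two runs log identically and part ways only at the printed values.
Call chain: main -> settle_round(15, 2) (called at line 27).
First divergence: none — the logs agree in full.
Execution walk:
  split_margin([4, 5, 8, 5], 5) -> 1  [called from scan_readings, line 10]
  scan_readings([4, 5, 8, 5], 5) -> 15  [called from main, line 25]
  settle_round(15, 2) -> -1  [called from main, line 27]
Origin of each log line:
  1: logged in main at line 24
  2: logged in scan_readings at line 9
  3: logged in split_margin at line 2
  4: logged in split_margin at line 5
  5: logged in scan_readings at line 11
  6: logged in main at line 26
  7: logged in settle_round at line 16
A correct fix: line 17: replace `2` with `0`.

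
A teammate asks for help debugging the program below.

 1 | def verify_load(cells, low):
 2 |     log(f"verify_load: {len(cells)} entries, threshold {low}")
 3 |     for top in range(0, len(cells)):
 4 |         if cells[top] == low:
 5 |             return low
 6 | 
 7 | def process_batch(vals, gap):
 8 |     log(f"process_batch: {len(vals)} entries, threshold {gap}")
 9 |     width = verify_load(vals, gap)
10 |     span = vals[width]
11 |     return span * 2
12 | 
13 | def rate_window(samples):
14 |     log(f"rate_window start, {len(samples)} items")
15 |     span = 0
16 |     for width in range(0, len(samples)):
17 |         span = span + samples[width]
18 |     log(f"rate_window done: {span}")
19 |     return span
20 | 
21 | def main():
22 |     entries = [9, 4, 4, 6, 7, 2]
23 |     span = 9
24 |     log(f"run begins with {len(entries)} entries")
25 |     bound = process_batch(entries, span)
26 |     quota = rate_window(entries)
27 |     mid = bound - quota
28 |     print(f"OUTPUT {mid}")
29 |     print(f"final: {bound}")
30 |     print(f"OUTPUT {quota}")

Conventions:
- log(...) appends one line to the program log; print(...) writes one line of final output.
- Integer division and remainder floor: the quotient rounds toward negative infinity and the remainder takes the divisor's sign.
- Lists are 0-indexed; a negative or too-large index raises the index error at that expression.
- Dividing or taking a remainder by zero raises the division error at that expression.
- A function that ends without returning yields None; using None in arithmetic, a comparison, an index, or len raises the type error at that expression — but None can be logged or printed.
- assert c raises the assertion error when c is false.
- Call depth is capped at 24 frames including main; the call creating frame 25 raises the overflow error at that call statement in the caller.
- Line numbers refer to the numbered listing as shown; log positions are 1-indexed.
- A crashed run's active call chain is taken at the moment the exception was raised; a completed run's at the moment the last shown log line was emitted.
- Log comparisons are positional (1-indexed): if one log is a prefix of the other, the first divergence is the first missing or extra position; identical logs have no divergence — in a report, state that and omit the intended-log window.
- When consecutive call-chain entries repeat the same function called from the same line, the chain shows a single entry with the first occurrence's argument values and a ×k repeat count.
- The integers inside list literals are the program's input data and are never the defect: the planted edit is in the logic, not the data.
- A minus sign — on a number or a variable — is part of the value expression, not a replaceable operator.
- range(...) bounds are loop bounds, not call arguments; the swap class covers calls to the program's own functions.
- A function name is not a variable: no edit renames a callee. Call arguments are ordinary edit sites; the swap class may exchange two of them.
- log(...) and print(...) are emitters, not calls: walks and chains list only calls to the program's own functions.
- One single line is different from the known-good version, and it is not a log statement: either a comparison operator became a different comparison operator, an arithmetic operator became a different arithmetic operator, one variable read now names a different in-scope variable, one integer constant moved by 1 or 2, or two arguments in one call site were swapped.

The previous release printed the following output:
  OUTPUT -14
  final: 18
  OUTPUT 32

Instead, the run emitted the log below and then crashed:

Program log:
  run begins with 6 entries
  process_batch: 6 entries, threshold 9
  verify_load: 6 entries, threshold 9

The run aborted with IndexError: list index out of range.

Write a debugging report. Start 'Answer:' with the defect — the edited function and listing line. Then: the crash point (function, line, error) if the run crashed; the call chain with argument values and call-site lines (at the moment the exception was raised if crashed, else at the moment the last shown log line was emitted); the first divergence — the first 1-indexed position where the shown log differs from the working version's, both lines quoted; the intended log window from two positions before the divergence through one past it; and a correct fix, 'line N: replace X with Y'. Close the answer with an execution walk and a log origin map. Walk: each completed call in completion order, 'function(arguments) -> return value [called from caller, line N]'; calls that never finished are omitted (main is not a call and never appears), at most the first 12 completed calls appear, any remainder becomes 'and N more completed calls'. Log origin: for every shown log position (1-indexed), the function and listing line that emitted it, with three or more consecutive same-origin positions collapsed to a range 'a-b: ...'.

Answer: the defect is in verify_load at line 5.
The tell: A complete run would log 'rate_window start, 6 items' next, but this one stopped at 3 lines.
Crash: process_batch, line 10, IndexError.
Call chain: main -> process_batch([9, 4, 4, 6, 7, 2], 9) (called at line 25).
First divergence: position 4 — after 3 matching lines the faulty run goes silent; intended next line 'rate_window start, 6 items'.
Intended log window:
  2: process_batch: 6 entries, threshold 9
  3: verify_load: 6 entries, threshold 9
  4: rate_window start, 6 items
  5: rate_window done: 32
Execution walk:
  verify_load([9, 4, 4, 6, 7, 2], 9) -> 9  [called from process_batch, line 9]
Origin of each log line:
  1: logged in main at line 24
  2: logged in process_batch at line 8
  3: logged in verify_load at line 2
A correct fix: line 5: replace `low` with `top`.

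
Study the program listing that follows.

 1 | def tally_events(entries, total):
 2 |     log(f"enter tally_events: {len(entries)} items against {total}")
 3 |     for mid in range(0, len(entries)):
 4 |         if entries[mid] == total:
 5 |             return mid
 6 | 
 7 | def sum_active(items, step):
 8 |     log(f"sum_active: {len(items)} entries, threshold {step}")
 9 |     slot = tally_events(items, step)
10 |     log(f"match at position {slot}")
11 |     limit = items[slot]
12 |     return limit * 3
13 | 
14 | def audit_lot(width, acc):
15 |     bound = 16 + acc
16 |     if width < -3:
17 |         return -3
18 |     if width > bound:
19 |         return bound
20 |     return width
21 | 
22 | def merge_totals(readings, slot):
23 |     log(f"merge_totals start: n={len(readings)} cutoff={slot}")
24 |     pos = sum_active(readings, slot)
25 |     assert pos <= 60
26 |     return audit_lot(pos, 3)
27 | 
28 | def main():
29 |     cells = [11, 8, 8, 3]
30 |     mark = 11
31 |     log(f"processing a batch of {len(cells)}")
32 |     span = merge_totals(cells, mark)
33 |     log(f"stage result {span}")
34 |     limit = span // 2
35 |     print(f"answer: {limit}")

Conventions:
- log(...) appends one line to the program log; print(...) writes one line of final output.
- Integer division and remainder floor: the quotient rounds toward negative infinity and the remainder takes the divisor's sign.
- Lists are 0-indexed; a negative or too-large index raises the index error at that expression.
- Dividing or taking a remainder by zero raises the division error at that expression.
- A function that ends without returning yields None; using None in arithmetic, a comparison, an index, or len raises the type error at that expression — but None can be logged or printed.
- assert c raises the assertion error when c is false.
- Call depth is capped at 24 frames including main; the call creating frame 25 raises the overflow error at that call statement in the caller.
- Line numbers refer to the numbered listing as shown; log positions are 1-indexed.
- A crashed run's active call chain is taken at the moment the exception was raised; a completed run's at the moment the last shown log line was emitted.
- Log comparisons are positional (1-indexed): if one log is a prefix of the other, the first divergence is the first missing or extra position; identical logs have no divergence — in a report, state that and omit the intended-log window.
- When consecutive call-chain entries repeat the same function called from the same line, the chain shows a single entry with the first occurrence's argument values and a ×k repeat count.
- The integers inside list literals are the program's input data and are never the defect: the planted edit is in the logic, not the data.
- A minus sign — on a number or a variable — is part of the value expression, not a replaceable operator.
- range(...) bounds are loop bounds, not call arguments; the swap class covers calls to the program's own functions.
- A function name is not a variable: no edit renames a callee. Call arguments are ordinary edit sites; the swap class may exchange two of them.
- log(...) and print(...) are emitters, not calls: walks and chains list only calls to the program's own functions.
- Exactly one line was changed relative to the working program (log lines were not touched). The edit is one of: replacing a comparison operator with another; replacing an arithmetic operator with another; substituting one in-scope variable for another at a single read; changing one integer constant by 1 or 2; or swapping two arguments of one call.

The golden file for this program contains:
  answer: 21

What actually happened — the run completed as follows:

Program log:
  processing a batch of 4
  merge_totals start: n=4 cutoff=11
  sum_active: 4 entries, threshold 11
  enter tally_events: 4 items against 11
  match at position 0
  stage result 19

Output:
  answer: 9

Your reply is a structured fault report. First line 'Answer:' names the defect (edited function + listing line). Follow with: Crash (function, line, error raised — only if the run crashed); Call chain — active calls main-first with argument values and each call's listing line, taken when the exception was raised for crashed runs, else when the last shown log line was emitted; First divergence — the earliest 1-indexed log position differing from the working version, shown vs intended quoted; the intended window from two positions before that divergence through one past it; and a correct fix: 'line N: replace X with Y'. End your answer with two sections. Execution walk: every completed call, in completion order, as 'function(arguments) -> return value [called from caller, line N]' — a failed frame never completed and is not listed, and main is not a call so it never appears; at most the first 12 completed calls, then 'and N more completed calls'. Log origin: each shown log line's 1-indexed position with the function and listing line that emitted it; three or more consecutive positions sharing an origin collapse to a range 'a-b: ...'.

Answer: the defect is in main at line 34.
Core observation: Log streams are identical — the defect surfaces only in the printed output.
Call chain: main.
First divergence: none; the two logs match at every position.
Execution walk:
  tally_events([11, 8, 8, 3], 11) -> 0  [called from sum_active, line 9]
  sum_active([11, 8, 8, 3], 11) -> 33  [called from merge_totals, line 24]
  audit_lot(33, 3) -> 19  [called from merge_totals, line 26]
  merge_totals([11, 8, 8, 3], 11) -> 19  [called from main, line 32]
Log origins:
  1: emitted by main (line 31)
  2: emitted by merge_totals (line 23)
  3: emitted by sum_active (line 8)
  4: emitted by tally_events (line 2)
  5: emitted by sum_active (line 10)
  6: emitted by main (line 33)
A correct fix: line 34: replace `//` with `+`.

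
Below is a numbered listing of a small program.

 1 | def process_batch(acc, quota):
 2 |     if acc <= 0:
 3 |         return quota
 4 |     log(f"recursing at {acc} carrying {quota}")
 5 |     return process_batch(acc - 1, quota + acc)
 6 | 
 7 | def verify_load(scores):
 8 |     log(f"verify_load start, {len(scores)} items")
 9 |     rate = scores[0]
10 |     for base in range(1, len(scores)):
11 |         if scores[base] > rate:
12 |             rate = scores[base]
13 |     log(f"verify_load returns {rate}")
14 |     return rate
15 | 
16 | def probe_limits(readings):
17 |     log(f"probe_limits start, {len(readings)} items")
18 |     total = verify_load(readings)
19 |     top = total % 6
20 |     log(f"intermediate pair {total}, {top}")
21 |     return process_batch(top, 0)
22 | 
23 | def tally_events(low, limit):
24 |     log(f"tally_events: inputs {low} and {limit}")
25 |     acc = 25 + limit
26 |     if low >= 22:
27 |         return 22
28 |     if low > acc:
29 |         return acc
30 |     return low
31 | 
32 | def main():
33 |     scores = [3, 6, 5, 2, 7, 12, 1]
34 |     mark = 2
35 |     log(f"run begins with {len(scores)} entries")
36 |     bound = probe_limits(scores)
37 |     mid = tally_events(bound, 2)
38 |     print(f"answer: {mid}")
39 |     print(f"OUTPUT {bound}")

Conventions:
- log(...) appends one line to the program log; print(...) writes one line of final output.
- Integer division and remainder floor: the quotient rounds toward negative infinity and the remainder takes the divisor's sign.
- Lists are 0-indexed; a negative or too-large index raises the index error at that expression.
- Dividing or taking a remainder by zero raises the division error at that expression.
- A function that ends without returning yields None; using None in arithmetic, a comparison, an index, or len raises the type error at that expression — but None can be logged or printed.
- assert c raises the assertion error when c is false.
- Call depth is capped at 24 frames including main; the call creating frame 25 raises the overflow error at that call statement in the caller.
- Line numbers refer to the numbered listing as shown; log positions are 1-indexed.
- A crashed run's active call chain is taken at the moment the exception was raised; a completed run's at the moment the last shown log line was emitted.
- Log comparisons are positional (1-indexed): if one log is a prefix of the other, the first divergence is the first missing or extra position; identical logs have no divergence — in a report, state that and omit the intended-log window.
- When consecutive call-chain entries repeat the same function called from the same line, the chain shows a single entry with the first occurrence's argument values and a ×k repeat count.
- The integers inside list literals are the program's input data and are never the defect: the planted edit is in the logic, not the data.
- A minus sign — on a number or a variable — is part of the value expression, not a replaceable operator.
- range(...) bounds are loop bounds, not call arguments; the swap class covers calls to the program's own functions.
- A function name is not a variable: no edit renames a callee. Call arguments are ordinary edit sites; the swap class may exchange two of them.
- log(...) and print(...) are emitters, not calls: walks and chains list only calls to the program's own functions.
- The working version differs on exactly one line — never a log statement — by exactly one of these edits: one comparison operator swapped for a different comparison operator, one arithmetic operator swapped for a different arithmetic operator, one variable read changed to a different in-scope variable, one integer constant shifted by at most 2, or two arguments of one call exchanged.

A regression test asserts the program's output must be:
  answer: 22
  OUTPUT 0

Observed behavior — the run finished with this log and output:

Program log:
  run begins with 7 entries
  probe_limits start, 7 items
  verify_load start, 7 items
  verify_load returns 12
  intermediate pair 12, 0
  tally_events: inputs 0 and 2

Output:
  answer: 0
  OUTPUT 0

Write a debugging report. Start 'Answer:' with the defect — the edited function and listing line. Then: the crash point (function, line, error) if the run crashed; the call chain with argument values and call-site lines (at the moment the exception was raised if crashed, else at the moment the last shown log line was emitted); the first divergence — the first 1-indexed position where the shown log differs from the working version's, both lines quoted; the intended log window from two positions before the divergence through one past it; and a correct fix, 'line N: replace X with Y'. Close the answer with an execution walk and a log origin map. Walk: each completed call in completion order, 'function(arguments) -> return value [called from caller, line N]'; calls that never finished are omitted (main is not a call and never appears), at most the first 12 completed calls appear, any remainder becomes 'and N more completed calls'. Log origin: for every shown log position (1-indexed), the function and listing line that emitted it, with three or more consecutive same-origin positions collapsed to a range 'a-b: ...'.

Answer: the defect is in tally_events at line 26.
Core observation: The two runs log identically and part ways only at the printed values.
Call chain: main -> tally_events(0, 2) (called at line 37).
First divergence: there is none — every log position agrees.
Execution walk:
  verify_load([3, 6, 5, 2, 7, 12, 1]) -> 12  [called from probe_limits, line 18]
  process_batch(0, 0) -> 0  [called from probe_limits, line 21]
  probe_limits([3, 6, 5, 2, 7, 12, 1]) -> 0  [called from main, line 36]
  tally_events(0, 2) -> 0  [called from main, line 37]
Log line origins:
  1: emitted by main (line 35)
  2: emitted by probe_limits (line 17)
  3: emitted by verify_load (line 8)
  4: emitted by verify_load (line 13)
  5: emitted by probe_limits (line 20)
  6: emitted by tally_events (line 24)
A correct fix: line 26: replace `>=` with `<`.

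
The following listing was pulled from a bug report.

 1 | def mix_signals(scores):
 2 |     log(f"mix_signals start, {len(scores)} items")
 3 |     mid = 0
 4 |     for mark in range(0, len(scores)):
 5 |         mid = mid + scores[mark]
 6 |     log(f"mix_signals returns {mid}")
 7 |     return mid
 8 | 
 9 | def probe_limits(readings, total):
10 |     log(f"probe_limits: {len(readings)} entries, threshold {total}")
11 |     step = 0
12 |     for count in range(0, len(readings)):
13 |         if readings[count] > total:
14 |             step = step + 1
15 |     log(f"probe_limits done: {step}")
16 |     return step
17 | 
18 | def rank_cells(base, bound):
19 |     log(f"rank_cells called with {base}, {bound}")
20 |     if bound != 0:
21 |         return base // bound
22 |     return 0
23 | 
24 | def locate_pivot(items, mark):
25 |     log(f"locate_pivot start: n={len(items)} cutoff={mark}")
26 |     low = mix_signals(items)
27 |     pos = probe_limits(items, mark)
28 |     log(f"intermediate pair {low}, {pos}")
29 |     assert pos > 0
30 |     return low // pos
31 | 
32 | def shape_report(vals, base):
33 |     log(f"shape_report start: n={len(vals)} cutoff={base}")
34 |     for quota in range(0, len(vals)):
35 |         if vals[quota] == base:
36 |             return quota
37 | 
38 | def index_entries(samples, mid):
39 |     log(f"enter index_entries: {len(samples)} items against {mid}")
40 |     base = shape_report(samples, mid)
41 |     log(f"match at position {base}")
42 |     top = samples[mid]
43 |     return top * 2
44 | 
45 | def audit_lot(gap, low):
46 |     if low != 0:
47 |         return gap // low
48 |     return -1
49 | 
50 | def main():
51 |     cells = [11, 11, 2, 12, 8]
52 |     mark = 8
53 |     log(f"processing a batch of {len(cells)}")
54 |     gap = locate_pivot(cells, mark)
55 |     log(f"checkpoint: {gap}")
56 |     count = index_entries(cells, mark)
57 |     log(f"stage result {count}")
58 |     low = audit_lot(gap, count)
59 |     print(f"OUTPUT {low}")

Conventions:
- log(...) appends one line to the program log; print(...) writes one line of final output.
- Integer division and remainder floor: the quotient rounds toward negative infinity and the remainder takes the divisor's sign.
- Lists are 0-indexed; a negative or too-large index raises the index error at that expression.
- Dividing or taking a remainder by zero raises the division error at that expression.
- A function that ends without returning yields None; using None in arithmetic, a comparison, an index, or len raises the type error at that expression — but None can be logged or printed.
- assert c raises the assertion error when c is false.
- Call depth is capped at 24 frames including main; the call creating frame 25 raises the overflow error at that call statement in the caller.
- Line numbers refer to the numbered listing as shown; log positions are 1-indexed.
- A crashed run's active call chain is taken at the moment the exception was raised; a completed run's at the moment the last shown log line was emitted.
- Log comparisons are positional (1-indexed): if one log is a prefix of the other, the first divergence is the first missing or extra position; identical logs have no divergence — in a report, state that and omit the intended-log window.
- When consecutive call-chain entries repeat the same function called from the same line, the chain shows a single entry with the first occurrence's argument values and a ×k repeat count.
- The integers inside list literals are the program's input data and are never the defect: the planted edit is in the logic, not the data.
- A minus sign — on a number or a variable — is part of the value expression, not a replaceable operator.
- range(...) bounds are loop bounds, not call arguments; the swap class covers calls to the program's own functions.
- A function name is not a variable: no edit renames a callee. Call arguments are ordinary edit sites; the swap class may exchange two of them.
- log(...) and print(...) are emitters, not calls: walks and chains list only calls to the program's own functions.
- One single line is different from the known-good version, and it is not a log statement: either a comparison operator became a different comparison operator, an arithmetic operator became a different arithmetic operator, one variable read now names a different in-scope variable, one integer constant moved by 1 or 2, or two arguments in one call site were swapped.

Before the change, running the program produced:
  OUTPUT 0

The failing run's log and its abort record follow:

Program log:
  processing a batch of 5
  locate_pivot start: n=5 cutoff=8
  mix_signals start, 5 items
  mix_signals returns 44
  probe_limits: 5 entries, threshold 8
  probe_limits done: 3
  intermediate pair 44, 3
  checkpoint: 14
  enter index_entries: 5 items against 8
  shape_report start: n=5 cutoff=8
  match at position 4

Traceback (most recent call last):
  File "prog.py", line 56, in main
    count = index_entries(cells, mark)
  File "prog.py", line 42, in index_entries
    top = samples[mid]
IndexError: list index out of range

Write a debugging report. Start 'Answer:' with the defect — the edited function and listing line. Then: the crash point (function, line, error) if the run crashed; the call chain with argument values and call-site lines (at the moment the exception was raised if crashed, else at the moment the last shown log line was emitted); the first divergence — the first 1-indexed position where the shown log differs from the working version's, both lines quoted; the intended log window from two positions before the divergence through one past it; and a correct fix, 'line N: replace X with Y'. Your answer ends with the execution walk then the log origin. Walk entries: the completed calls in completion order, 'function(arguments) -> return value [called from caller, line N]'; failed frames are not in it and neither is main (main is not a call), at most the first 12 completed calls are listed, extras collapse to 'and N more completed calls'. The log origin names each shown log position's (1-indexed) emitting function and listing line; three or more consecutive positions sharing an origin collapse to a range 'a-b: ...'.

Answer: the defect is in index_entries at line 42.
Key observation: A complete run would log 'stage result 16' next, but this one stopped at 11 lines.
Crash: index_entries, line 42, IndexError.
Call chain: main -> index_entries([11, 11, 2, 12, 8], 8) (called at line 56).
First divergence: position 12 — the faulty run's log ends after 11 lines; the working version continues with 'stage result 16'.
Intended log window:
  10: shape_report start: n=5 cutoff=8
  11: match at position 4
  12: stage result 16
Execution walk:
  mix_signals([11, 11, 2, 12, 8]) -> 44  [called from locate_pivot, line 26]
  probe_limits([11, 11, 2, 12, 8], 8) -> 3  [called from locate_pivot, line 27]
  locate_pivot([11, 11, 2, 12, 8], 8) -> 14  [called from main, line 54]
  shape_report([11, 11, 2, 12, 8], 8) -> 4  [called from index_entries, line 40]
Origin of each log line:
  1 — main, line 53
  2 — locate_pivot, line 25
  3 — mix_signals, line 2
  4 — mix_signals, line 6
  5 — probe_limits, line 10
  6 — probe_limits, line 15
  7 — locate_pivot, line 28
  8 — main, line 55
  9 — index_entries, line 39
  10 — shape_report, line 33
  11 — index_entries, line 41
A correct fix: line 42: replace `mid` with `base`.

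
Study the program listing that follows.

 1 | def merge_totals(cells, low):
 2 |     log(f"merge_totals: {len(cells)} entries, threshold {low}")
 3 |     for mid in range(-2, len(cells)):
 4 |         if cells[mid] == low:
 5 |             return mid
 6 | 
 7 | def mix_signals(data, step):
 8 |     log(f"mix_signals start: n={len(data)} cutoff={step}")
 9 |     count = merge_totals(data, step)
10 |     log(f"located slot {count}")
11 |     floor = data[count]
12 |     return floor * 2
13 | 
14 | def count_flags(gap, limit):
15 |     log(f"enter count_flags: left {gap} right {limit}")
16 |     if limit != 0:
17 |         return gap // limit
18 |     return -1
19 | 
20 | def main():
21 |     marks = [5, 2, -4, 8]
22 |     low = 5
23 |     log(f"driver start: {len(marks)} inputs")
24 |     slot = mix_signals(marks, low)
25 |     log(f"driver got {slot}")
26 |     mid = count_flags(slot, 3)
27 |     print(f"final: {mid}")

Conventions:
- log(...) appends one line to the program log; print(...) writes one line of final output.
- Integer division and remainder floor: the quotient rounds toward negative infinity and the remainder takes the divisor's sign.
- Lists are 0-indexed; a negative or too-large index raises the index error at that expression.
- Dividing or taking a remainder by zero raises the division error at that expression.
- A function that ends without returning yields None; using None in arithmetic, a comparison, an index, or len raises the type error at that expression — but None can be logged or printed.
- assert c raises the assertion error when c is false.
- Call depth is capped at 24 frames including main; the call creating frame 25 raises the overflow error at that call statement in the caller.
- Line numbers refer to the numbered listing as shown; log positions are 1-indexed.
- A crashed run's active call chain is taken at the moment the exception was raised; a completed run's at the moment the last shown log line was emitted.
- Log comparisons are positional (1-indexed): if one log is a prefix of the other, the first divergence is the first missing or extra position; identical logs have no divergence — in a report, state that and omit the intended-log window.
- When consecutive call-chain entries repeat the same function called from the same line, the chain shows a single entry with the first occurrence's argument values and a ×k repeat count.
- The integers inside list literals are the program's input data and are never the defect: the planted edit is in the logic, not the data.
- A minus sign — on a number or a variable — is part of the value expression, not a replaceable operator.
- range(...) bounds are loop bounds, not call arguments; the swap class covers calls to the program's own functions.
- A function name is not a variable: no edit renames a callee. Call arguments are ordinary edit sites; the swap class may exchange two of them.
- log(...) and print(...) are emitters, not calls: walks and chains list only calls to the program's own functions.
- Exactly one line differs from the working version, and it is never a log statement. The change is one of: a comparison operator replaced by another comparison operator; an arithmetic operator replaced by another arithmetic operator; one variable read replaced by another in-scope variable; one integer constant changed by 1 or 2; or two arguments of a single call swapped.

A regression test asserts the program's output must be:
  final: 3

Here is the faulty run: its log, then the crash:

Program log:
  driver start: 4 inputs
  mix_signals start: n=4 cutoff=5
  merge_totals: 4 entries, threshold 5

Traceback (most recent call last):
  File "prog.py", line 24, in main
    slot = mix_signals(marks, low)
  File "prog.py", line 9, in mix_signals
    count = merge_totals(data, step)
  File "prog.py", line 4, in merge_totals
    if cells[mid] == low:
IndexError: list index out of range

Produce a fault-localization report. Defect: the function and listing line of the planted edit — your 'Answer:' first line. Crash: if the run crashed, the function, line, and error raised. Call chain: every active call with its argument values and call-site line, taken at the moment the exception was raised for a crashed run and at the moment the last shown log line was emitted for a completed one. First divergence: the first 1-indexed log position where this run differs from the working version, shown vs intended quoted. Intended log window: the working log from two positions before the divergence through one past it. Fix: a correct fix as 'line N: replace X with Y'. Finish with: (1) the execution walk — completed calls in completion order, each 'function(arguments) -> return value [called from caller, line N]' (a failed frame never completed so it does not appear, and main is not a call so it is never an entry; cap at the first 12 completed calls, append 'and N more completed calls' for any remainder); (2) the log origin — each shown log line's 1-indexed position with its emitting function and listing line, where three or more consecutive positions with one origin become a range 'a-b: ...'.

Answer: the defect is in merge_totals at line 3.
Key observation: After 3 matching log lines the faulty run goes silent, while the working version continues with 'located slot 0'.
Crash: merge_totals, line 4, IndexError.
Call chain: main -> mix_signals([5, 2, -4, 8], 5) (called at line 24) -> merge_totals([5, 2, -4, 8], 5) (called at line 9).
First divergence: position 4 — after 3 matching lines the faulty run goes silent; intended next line 'located slot 0'.
Intended log window:
  2: mix_signals start: n=4 cutoff=5
  3: merge_totals: 4 entries, threshold 5
  4: located slot 0
  5: driver got 10
Execution walk:
  (no call completed)
Log origins:
  1 — main, line 23
  2 — mix_signals, line 8
  3 — merge_totals, line 2
A correct fix: line 3: replace `-2` with `0`.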